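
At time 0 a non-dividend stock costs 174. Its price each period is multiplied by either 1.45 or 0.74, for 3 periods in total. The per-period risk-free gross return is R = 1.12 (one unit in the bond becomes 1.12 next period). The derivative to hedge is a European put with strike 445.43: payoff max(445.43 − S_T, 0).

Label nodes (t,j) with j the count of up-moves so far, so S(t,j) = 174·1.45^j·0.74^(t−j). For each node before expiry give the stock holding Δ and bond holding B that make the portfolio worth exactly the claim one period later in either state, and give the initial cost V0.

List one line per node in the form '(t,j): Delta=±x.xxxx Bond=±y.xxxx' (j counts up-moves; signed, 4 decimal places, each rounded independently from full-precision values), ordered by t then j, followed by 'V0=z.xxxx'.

(0,0): Delta=-0.8428 Bond=298.9788
(1,0): Delta=-1.0000 Bond=355.0941
(1,1): Delta=-0.7732 Bond=317.2813
(2,0): Delta=-1.0000 Bond=397.7054
(2,1): Delta=-1.0000 Bond=397.7054
(2,2): Delta=-0.6726 Bond=318.5771
V0=152.3272

Under the risk-neutral measure, an up-move has probability p* = (R−d)/(u−d) = 0.5352 and values discount at R = 1.12.
At expiry t=3: V(3,0)=374.9210, V(3,1)=307.2705, V(3,2)=174.7121, V(3,3)=0.0000
  t=2,j=0: stock 95.2824 → up 138.1595 (V=307.2705), down 70.5090 (V=374.9210). Price 302.4230; hedge Δ=-1.0000, bond B=397.7054.
  t=2,j=1: stock 186.7020 → up 270.7179 (V=174.7121), down 138.1595 (V=307.2705). Price 211.0034; hedge Δ=-1.0000, bond B=397.7054.
  t=2,j=2: stock 365.8350 → up 530.4607 (V=0.0000), down 270.7179 (V=174.7121). Price 72.5038; hedge Δ=-0.6726, bond B=318.5771.
  t=1,j=0: stock 128.7600 → up 186.7020 (V=211.0034), down 95.2824 (V=302.4230). Price 226.3341; hedge Δ=-1.0000, bond B=355.0941.
  t=1,j=1: stock 252.3000 → up 365.8350 (V=72.5038), down 186.7020 (V=211.0034). Price 122.2114; hedge Δ=-0.7732, bond B=317.2813.
  t=0,j=0: stock 174.0000 → up 252.3000 (V=122.2114), down 128.7600 (V=226.3341). Price 152.3272; hedge Δ=-0.8428, bond B=298.9788.
Self-financing check: at every node Δ·S+B equals the discounted successor values.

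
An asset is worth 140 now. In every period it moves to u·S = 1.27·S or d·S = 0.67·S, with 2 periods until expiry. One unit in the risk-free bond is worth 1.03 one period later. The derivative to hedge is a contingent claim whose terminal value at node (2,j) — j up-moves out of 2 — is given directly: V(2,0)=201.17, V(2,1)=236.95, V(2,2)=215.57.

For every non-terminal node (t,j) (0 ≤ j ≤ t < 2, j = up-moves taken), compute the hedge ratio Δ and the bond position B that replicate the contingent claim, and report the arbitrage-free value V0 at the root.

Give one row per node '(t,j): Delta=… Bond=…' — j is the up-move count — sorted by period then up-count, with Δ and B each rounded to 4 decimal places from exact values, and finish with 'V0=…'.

(0,0): Delta=0.0172 Bond=208.2957
(1,0): Delta=0.6357 Bond=156.5201
(1,1): Delta=-0.2004 Bond=253.2275
V0=210.6970

The replicating-portfolio and risk-neutral prices coincide; use p* = (1.03−0.67)/(1.27−0.67) = 0.6000 for the latter.
Payoff layer (t=2): V(2,0)=201.1700, V(2,1)=236.9500, V(2,2)=215.5700
Node (1,0) S=93.8000: V=(p*·236.9500+(1−p*)·201.1700)/1.03=216.1534; Δ=(236.9500−201.1700)/(119.1260−62.8460)=0.6357; B=V−Δ·S=156.5201
Node (1,1) S=177.8000: V=(p*·215.5700+(1−p*)·236.9500)/1.03=217.5942; Δ=(215.5700−236.9500)/(225.8060−119.1260)=-0.2004; B=V−Δ·S=253.2275
Node (0,0) S=140.0000: V=(p*·217.5942+(1−p*)·216.1534)/1.03=210.6970; Δ=(217.5942−216.1534)/(177.8000−93.8000)=0.0172; B=V−Δ·S=208.2957
Root portfolio cost Δ·140+B reproduces V0=210.6970.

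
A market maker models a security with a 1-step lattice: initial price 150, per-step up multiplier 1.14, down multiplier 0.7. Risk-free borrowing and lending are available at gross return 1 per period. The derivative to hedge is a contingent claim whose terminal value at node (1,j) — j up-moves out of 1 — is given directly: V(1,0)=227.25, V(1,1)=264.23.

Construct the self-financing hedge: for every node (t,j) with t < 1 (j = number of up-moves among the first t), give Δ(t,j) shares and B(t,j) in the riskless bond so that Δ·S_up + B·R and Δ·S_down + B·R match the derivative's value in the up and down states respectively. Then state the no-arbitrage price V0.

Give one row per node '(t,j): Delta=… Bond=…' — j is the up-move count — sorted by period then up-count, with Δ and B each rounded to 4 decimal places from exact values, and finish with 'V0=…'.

(0,0): Delta=0.5603 Bond=168.4182
V0=252.4636

Risk-neutral probability p* = (R−d)/(u−d) = (1−0.7)/(1.14−0.7) = 0.6818.
Terminal values V(1,·): V(1,0)=227.2500, V(1,1)=264.2300
(0,0): S=150.0000. Δ = (V_up−V_dn)/(S_up−S_dn) = (264.2300−227.2500)/(171.0000−105.0000) = 0.5603. V = [p*·264.2300 + (1−p*)·227.2500]/1 = 252.4636. B = V − Δ·S = 168.4182.
Check: Δ(0,0)·S0 + B(0,0) = 252.4636 = V0.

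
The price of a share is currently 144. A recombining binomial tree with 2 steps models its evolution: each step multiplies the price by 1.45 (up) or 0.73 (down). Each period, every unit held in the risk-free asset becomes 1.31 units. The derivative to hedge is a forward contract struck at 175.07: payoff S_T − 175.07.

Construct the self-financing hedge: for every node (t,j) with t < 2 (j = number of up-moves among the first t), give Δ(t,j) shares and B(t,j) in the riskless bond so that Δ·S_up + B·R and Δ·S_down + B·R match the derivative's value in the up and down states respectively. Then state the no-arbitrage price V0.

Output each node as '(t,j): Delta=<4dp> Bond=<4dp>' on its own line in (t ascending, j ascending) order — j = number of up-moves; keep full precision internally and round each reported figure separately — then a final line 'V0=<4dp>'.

Risk-neutral probability p* = (R−d)/(u−d) = (1.31−0.73)/(1.45−0.73) = 0.8056.
Payoff layer (t=2): V(2,0)=-98.3324, V(2,1)=-22.6460, V(2,2)=127.6900
  t=1,j=0: stock 105.1200 → up 152.4240 (V=-22.6460), down 76.7376 (V=-98.3324). Price -28.5212; hedge Δ=1.0000, bond B=-133.6412.
  t=1,j=1: stock 208.8000 → up 302.7600 (V=127.6900), down 152.4240 (V=-22.6460). Price 75.1588; hedge Δ=1.0000, bond B=-133.6412.
  t=0,j=0: stock 144.0000 → up 208.8000 (V=75.1588), down 105.1200 (V=-28.5212). Price 41.9838; hedge Δ=1.0000, bond B=-102.0162.
Root portfolio cost Δ·144+B reproduces V0=41.9838.

(0,0): Delta=1.0000 Bond=-102.0162
(1,0): Delta=1.0000 Bond=-133.6412
(1,1): Delta=1.0000 Bond=-133.6412
V0=41.9838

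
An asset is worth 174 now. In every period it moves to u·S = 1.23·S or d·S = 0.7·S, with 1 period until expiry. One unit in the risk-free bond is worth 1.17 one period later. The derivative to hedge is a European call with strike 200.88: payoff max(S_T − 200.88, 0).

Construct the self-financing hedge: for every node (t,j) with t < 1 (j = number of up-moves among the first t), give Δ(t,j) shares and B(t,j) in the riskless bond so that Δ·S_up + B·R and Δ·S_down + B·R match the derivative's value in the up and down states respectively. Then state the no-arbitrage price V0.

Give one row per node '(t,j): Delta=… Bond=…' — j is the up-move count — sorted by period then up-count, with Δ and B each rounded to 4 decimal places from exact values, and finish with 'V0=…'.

(0,0): Delta=0.1425 Bond=-14.8331
V0=9.9594

Under the risk-neutral measure, an up-move has probability p* = (R−d)/(u−d) = 0.8868 and values discount at R = 1.17.
Payoff layer (t=1): V(1,0)=0.0000, V(1,1)=13.1400
Node (0,0) S=174.0000: V=(p*·13.1400+(1−p*)·0.0000)/1.17=9.9594; Δ=(13.1400−0.0000)/(214.0200−121.8000)=0.1425; B=V−Δ·S=-14.8331
Self-financing check: at every node Δ·S+B equals the discounted successor values.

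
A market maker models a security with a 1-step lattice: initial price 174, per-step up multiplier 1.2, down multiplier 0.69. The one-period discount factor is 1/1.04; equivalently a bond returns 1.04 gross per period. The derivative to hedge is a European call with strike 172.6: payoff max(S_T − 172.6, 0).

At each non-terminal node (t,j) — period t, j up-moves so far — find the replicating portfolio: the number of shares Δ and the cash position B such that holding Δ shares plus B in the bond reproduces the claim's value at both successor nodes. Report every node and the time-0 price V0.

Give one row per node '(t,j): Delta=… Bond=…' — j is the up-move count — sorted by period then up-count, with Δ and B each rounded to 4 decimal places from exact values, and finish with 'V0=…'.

Under the risk-neutral measure, an up-move has probability p* = (R−d)/(u−d) = 0.6863 and values discount at R = 1.04.
Terminal payoffs: V(1,0)=0.0000, V(1,1)=36.2000
  t=0,j=0: stock 174.0000 → up 208.8000 (V=36.2000), down 120.0600 (V=0.0000). Price 23.8876; hedge Δ=0.4079, bond B=-47.0928.
The time-0 hedge costs 23.8876, which is the no-arbitrage price.

(0,0): Delta=0.4079 Bond=-47.0928
V0=23.8876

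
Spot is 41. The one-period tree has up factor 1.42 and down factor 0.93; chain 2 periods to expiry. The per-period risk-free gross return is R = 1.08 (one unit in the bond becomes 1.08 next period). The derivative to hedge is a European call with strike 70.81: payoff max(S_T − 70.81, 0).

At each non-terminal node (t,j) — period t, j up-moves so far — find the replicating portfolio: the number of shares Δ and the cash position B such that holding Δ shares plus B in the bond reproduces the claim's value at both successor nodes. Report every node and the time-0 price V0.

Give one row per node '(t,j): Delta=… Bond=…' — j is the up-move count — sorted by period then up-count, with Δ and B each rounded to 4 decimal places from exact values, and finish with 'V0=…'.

(0,0): Delta=0.1674 Bond=-5.9089
(1,0): Delta=0.0000 Bond=0.0000
(1,1): Delta=0.4158 Bond=-20.8466
V0=0.9530

Under the risk-neutral measure, an up-move has probability p* = (R−d)/(u−d) = 0.3061 and values discount at R = 1.08.
At expiry t=2: V(2,0)=0.0000, V(2,1)=0.0000, V(2,2)=11.8624
Node (1,0) S=38.1300: V=(p*·0.0000+(1−p*)·0.0000)/1.08=0.0000; Δ=(0.0000−0.0000)/(54.1446−35.4609)=0.0000; B=V−Δ·S=0.0000
Node (1,1) S=58.2200: V=(p*·11.8624+(1−p*)·0.0000)/1.08=3.3624; Δ=(11.8624−0.0000)/(82.6724−54.1446)=0.4158; B=V−Δ·S=-20.8466
Node (0,0) S=41.0000: V=(p*·3.3624+(1−p*)·0.0000)/1.08=0.9530; Δ=(3.3624−0.0000)/(58.2200−38.1300)=0.1674; B=V−Δ·S=-5.9089
The time-0 hedge costs 0.9530, which is the no-arbitrage price.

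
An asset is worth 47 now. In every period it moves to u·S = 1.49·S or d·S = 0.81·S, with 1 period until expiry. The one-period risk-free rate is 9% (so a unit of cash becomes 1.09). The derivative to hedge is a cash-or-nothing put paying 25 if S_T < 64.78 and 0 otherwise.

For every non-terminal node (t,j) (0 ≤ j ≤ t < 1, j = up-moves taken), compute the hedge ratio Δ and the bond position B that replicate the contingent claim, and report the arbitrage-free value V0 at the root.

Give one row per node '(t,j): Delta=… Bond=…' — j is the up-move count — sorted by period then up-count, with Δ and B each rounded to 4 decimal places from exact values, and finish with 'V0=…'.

Since d<R<u, set p* = (R−d)/(u−d) = 0.4118; price each node as the discounted p*-expectation of its children.
Terminal payoffs: V(1,0)=25.0000, V(1,1)=0.0000
Node (0,0) S=47.0000: V=(p*·0.0000+(1−p*)·25.0000)/1.09=13.4916; Δ=(0.0000−25.0000)/(70.0300−38.0700)=-0.7822; B=V−Δ·S=50.2563
Check: Δ(0,0)·S0 + B(0,0) = 13.4916 = V0.

(0,0): Delta=-0.7822 Bond=50.2563
V0=13.4916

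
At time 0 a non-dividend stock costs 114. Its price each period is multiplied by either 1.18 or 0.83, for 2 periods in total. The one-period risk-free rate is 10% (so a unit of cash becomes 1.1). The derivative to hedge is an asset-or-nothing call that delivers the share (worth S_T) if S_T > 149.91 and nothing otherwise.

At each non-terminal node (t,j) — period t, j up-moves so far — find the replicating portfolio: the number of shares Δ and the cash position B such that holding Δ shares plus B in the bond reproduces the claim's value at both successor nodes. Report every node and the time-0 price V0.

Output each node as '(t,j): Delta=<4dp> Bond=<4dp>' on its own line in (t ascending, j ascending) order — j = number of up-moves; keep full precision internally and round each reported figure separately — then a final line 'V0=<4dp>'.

No-arbitrage ⇒ martingale measure with p* = (R−d)/(u−d) = 0.7714.
Terminal payoffs: V(2,0)=0.0000, V(2,1)=0.0000, V(2,2)=158.7336
(1,0): S=94.6200. Δ = (V_up−V_dn)/(S_up−S_dn) = (0.0000−0.0000)/(111.6516−78.5346) = 0.0000. V = [p*·0.0000 + (1−p*)·0.0000]/1.1 = 0.0000. B = V − Δ·S = 0.0000.
(1,1): S=134.5200. Δ = (V_up−V_dn)/(S_up−S_dn) = (158.7336−0.0000)/(158.7336−111.6516) = 3.3714. V = [p*·158.7336 + (1−p*)·0.0000]/1.1 = 111.3197. B = V − Δ·S = -342.2049.
(0,0): S=114.0000. Δ = (V_up−V_dn)/(S_up−S_dn) = (111.3197−0.0000)/(134.5200−94.6200) = 2.7900. V = [p*·111.3197 + (1−p*)·0.0000]/1.1 = 78.0683. B = V − Δ·S = -239.9879.
Root portfolio cost Δ·114+B reproduces V0=78.0683.

(0,0): Delta=2.7900 Bond=-239.9879
(1,0): Delta=0.0000 Bond=0.0000
(1,1): Delta=3.3714 Bond=-342.2049
V0=78.0683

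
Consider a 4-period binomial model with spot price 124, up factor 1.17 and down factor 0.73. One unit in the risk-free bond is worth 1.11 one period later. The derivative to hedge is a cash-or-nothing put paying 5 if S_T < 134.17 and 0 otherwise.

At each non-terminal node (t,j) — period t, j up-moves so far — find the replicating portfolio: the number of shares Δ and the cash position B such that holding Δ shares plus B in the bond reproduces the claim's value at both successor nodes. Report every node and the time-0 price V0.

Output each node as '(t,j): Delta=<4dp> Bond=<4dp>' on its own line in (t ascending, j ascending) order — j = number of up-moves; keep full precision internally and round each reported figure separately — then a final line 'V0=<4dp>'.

(0,0): Delta=-0.0204 Bond=2.8394
(1,0): Delta=-0.0760 Bond=8.1801
(1,1): Delta=-0.0150 Bond=2.3578
(2,0): Delta=0.0000 Bond=4.0581
(2,1): Delta=-0.0835 Bond=9.8728
(2,2): Delta=-0.0082 Bond=1.4715
(3,0): Delta=0.0000 Bond=4.5045
(3,1): Delta=0.0000 Bond=4.5045
(3,2): Delta=-0.0917 Bond=11.9779
(3,3): Delta=0.0000 Bond=0.0000
V0=0.3041

Risk-neutral probability p* = (R−d)/(u−d) = (1.11−0.73)/(1.17−0.73) = 0.8636.
At expiry t=4: V(4,0)=5.0000, V(4,1)=5.0000, V(4,2)=5.0000, V(4,3)=0.0000, V(4,4)=0.0000
  t=3,j=0: stock 48.2381 → up 56.4386 (V=5.0000), down 35.2138 (V=5.0000). Price 4.5045; hedge Δ=0.0000, bond B=4.5045.
  t=3,j=1: stock 77.3131 → up 90.4564 (V=5.0000), down 56.4386 (V=5.0000). Price 4.5045; hedge Δ=0.0000, bond B=4.5045.
  t=3,j=2: stock 123.9128 → up 144.9780 (V=0.0000), down 90.4564 (V=5.0000). Price 0.6143; hedge Δ=-0.0917, bond B=11.9779.
  t=3,j=3: stock 198.6000 → up 232.3620 (V=0.0000), down 144.9780 (V=0.0000). Price 0.0000; hedge Δ=0.0000, bond B=0.0000.
  t=2,j=0: stock 66.0796 → up 77.3131 (V=4.5045), down 48.2381 (V=4.5045). Price 4.0581; hedge Δ=0.0000, bond B=4.0581.
  t=2,j=1: stock 105.9084 → up 123.9128 (V=0.6143), down 77.3131 (V=4.5045). Price 1.0313; hedge Δ=-0.0835, bond B=9.8728.
  t=2,j=2: stock 169.7436 → up 198.6000 (V=0.0000), down 123.9128 (V=0.6143). Price 0.0755; hedge Δ=-0.0082, bond B=1.4715.
  t=1,j=0: stock 90.5200 → up 105.9084 (V=1.0313), down 66.0796 (V=4.0581). Price 1.3009; hedge Δ=-0.0760, bond B=8.1801.
  t=1,j=1: stock 145.0800 → up 169.7436 (V=0.0755), down 105.9084 (V=1.0313). Price 0.1854; hedge Δ=-0.0150, bond B=2.3578.
  t=0,j=0: stock 124.0000 → up 145.0800 (V=0.1854), down 90.5200 (V=1.3009). Price 0.3041; hedge Δ=-0.0204, bond B=2.8394.
The time-0 hedge costs 0.3041, which is the no-arbitrage price.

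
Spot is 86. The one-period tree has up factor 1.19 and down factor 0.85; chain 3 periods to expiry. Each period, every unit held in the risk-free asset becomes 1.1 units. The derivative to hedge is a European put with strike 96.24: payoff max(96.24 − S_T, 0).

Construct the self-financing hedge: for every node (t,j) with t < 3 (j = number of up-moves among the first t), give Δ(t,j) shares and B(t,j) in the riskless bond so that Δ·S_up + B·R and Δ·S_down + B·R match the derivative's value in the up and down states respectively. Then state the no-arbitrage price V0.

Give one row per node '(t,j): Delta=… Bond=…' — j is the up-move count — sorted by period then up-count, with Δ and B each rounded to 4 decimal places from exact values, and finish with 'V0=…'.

No-arbitrage ⇒ martingale measure with p* = (R−d)/(u−d) = 0.7353.
At expiry t=3: V(3,0)=43.4252, V(3,1)=22.2994, V(3,2)=0.0000, V(3,3)=0.0000
(2,0): S=62.1350. Δ = (V_up−V_dn)/(S_up−S_dn) = (22.2994−43.4252)/(73.9406−52.8147) = -1.0000. V = [p*·22.2994 + (1−p*)·43.4252]/1.1 = 25.3559. B = V − Δ·S = 87.4909.
(2,1): S=86.9890. Δ = (V_up−V_dn)/(S_up−S_dn) = (0.0000−22.2994)/(103.5169−73.9406) = -0.7540. V = [p*·0.0000 + (1−p*)·22.2994]/1.1 = 5.3662. B = V − Δ·S = 70.9525.
(2,2): S=121.7846. Δ = (V_up−V_dn)/(S_up−S_dn) = (0.0000−0.0000)/(144.9237−103.5169) = 0.0000. V = [p*·0.0000 + (1−p*)·0.0000]/1.1 = 0.0000. B = V − Δ·S = 0.0000.
(1,0): S=73.1000. Δ = (V_up−V_dn)/(S_up−S_dn) = (5.3662−25.3559)/(86.9890−62.1350) = -0.8043. V = [p*·5.3662 + (1−p*)·25.3559]/1.1 = 9.6887. B = V − Δ·S = 68.4821.
(1,1): S=102.3400. Δ = (V_up−V_dn)/(S_up−S_dn) = (0.0000−5.3662)/(121.7846−86.9890) = -0.1542. V = [p*·0.0000 + (1−p*)·5.3662]/1.1 = 1.2913. B = V − Δ·S = 17.0741.
(0,0): S=86.0000. Δ = (V_up−V_dn)/(S_up−S_dn) = (1.2913−9.6887)/(102.3400−73.1000) = -0.2872. V = [p*·1.2913 + (1−p*)·9.6887]/1.1 = 3.1947. B = V − Δ·S = 27.8928.
The time-0 hedge costs 3.1947, which is the no-arbitrage price.

(0,0): Delta=-0.2872 Bond=27.8928
(1,0): Delta=-0.8043 Bond=68.4821
(1,1): Delta=-0.1542 Bond=17.0741
(2,0): Delta=-1.0000 Bond=87.4909
(2,1): Delta=-0.7540 Bond=70.9525
(2,2): Delta=0.0000 Bond=0.0000
V0=3.1947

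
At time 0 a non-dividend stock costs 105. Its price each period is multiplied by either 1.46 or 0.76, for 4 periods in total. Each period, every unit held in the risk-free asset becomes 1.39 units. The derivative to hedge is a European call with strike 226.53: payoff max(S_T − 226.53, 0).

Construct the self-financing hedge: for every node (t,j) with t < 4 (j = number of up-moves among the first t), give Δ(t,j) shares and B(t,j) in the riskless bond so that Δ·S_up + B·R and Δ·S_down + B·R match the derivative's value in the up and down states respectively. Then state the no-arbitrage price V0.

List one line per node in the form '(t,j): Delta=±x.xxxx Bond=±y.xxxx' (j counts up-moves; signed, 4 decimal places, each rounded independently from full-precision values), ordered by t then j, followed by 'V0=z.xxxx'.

(0,0): Delta=0.8716 Bond=-45.7799
(1,0): Delta=0.1637 Bond=-7.1446
(1,1): Delta=0.9126 Bond=-69.9106
(2,0): Delta=0.0000 Bond=0.0000
(2,1): Delta=0.1732 Bond=-11.0345
(2,2): Delta=0.9553 Bond=-106.7470
(3,0): Delta=0.0000 Bond=0.0000
(3,1): Delta=0.0000 Bond=0.0000
(3,2): Delta=0.1832 Bond=-17.0422
(3,3): Delta=1.0000 Bond=-162.9712
V0=45.7419

No-arbitrage ⇒ martingale measure with p* = (R−d)/(u−d) = 0.9000.
At expiry t=4: V(4,0)=0.0000, V(4,1)=0.0000, V(4,2)=0.0000, V(4,3)=21.8185, V(4,4)=250.5604
  t=3,j=0: stock 46.0925 → up 67.2950 (V=0.0000), down 35.0303 (V=0.0000). Price 0.0000; hedge Δ=0.0000, bond B=0.0000.
  t=3,j=1: stock 88.5461 → up 129.2773 (V=0.0000), down 67.2950 (V=0.0000). Price 0.0000; hedge Δ=0.0000, bond B=0.0000.
  t=3,j=2: stock 170.1017 → up 248.3485 (V=21.8185), down 129.2773 (V=0.0000). Price 14.1271; hedge Δ=0.1832, bond B=-17.0422.
  t=3,j=3: stock 326.7743 → up 477.0904 (V=250.5604), down 248.3485 (V=21.8185). Price 163.8031; hedge Δ=1.0000, bond B=-162.9712.
  t=2,j=0: stock 60.6480 → up 88.5461 (V=0.0000), down 46.0925 (V=0.0000). Price 0.0000; hedge Δ=0.0000, bond B=0.0000.
  t=2,j=1: stock 116.5080 → up 170.1017 (V=14.1271), down 88.5461 (V=0.0000). Price 9.1470; hedge Δ=0.1732, bond B=-11.0345.
  t=2,j=2: stock 223.8180 → up 326.7743 (V=163.8031), down 170.1017 (V=14.1271). Price 107.0759; hedge Δ=0.9553, bond B=-106.7470.
  t=1,j=0: stock 79.8000 → up 116.5080 (V=9.1470), down 60.6480 (V=0.0000). Price 5.9225; hedge Δ=0.1637, bond B=-7.1446.
  t=1,j=1: stock 153.3000 → up 223.8180 (V=107.0759), down 116.5080 (V=9.1470). Price 69.9878; hedge Δ=0.9126, bond B=-69.9106.
  t=0,j=0: stock 105.0000 → up 153.3000 (V=69.9878), down 79.8000 (V=5.9225). Price 45.7419; hedge Δ=0.8716, bond B=-45.7799.
Self-financing check: at every node Δ·S+B equals the discounted successor values.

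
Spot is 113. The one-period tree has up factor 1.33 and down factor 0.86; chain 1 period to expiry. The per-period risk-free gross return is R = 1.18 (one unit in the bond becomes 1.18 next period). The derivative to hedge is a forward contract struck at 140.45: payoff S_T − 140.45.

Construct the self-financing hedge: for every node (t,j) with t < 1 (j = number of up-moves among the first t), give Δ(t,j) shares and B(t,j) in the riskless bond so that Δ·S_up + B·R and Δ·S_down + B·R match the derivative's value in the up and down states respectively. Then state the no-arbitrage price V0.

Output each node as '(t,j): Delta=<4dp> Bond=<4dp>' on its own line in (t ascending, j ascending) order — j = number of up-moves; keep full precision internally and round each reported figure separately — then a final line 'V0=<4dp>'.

(0,0): Delta=1.0000 Bond=-119.0254
V0=-6.0254

Under the risk-neutral measure, an up-move has probability p* = (R−d)/(u−d) = 0.6809 and values discount at R = 1.18.
At expiry t=1: V(1,0)=-43.2700, V(1,1)=9.8400
  t=0,j=0: stock 113.0000 → up 150.2900 (V=9.8400), down 97.1800 (V=-43.2700). Price -6.0254; hedge Δ=1.0000, bond B=-119.0254.
Check: Δ(0,0)·S0 + B(0,0) = -6.0254 = V0.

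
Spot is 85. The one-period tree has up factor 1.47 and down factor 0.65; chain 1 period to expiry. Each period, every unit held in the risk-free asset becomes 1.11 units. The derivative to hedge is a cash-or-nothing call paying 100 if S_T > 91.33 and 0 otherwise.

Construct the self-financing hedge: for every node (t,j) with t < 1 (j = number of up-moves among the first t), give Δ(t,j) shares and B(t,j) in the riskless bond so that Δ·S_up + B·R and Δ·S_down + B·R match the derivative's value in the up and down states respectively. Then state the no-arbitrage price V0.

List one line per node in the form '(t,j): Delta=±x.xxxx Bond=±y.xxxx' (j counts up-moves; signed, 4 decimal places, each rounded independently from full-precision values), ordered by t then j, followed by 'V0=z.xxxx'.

Risk-neutral probability p* = (R−d)/(u−d) = (1.11−0.65)/(1.47−0.65) = 0.5610.
Payoff layer (t=1): V(1,0)=0.0000, V(1,1)=100.0000
  t=0,j=0: stock 85.0000 → up 124.9500 (V=100.0000), down 55.2500 (V=0.0000). Price 50.5383; hedge Δ=1.4347, bond B=-71.4129.
The time-0 hedge costs 50.5383, which is the no-arbitrage price.

(0,0): Delta=1.4347 Bond=-71.4129
V0=50.5383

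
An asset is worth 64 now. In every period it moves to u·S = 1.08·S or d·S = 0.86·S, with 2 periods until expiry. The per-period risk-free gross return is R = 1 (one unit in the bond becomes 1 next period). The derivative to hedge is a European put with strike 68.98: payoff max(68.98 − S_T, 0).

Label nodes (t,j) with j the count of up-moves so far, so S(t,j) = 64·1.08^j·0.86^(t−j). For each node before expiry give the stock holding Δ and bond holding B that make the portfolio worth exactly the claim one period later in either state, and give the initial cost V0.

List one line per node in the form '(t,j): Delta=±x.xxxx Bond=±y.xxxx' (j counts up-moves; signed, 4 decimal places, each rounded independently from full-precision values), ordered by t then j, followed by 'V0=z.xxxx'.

(0,0): Delta=-0.7438 Bond=54.8763
(1,0): Delta=-1.0000 Bond=68.9800
(1,1): Delta=-0.6272 Bond=46.8170
V0=7.2760

Under the risk-neutral measure, an up-move has probability p* = (R−d)/(u−d) = 0.6364 and values discount at R = 1.
At expiry t=2: V(2,0)=21.6456, V(2,1)=9.5368, V(2,2)=0.0000
(1,0): S=55.0400. Δ = (V_up−V_dn)/(S_up−S_dn) = (9.5368−21.6456)/(59.4432−47.3344) = -1.0000. V = [p*·9.5368 + (1−p*)·21.6456]/1 = 13.9400. B = V − Δ·S = 68.9800.
(1,1): S=69.1200. Δ = (V_up−V_dn)/(S_up−S_dn) = (0.0000−9.5368)/(74.6496−59.4432) = -0.6272. V = [p*·0.0000 + (1−p*)·9.5368]/1 = 3.4679. B = V − Δ·S = 46.8170.
(0,0): S=64.0000. Δ = (V_up−V_dn)/(S_up−S_dn) = (3.4679−13.9400)/(69.1200−55.0400) = -0.7438. V = [p*·3.4679 + (1−p*)·13.9400]/1 = 7.2760. B = V − Δ·S = 54.8763.
Root portfolio cost Δ·64+B reproduces V0=7.2760.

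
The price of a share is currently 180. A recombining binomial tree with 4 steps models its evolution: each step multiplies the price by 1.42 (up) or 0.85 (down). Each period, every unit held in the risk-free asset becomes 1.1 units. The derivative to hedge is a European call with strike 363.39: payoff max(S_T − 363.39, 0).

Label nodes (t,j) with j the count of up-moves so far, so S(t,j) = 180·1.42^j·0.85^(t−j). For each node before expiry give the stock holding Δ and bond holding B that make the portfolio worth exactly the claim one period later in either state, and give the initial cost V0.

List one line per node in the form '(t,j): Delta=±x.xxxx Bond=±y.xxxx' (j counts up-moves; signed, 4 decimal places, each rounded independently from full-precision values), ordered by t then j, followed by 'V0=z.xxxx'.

Since d<R<u, set p* = (R−d)/(u−d) = 0.4386; price each node as the discounted p*-expectation of its children.
At expiry t=4: V(4,0)=0.0000, V(4,1)=0.0000, V(4,2)=0.0000, V(4,3)=74.6931, V(4,4)=368.4664
Node (3,0) S=110.5425: V=(p*·0.0000+(1−p*)·0.0000)/1.1=0.0000; Δ=(0.0000−0.0000)/(156.9703−93.9611)=0.0000; B=V−Δ·S=0.0000
Node (3,1) S=184.6710: V=(p*·0.0000+(1−p*)·0.0000)/1.1=0.0000; Δ=(0.0000−0.0000)/(262.2328−156.9703)=0.0000; B=V−Δ·S=0.0000
Node (3,2) S=308.5092: V=(p*·74.6931+(1−p*)·0.0000)/1.1=29.7819; Δ=(74.6931−0.0000)/(438.0831−262.2328)=0.4248; B=V−Δ·S=-101.2585
Node (3,3) S=515.3918: V=(p*·368.4664+(1−p*)·74.6931)/1.1=185.0373; Δ=(368.4664−74.6931)/(731.8564−438.0831)=1.0000; B=V−Δ·S=-330.3545
Node (2,0) S=130.0500: V=(p*·0.0000+(1−p*)·0.0000)/1.1=0.0000; Δ=(0.0000−0.0000)/(184.6710−110.5425)=0.0000; B=V−Δ·S=0.0000
Node (2,1) S=217.2600: V=(p*·29.7819+(1−p*)·0.0000)/1.1=11.8748; Δ=(29.7819−0.0000)/(308.5092−184.6710)=0.2405; B=V−Δ·S=-40.3742
Node (2,2) S=362.9520: V=(p*·185.0373+(1−p*)·29.7819)/1.1=88.9785; Δ=(185.0373−29.7819)/(515.3918−308.5092)=0.7505; B=V−Δ·S=-183.3993
Node (1,0) S=153.0000: V=(p*·11.8748+(1−p*)·0.0000)/1.1=4.7348; Δ=(11.8748−0.0000)/(217.2600−130.0500)=0.1362; B=V−Δ·S=-16.0982
Node (1,1) S=255.6000: V=(p*·88.9785+(1−p*)·11.8748)/1.1=41.5384; Δ=(88.9785−11.8748)/(362.9520−217.2600)=0.5292; B=V−Δ·S=-93.7314
Node (0,0) S=180.0000: V=(p*·41.5384+(1−p*)·4.7348)/1.1=18.9788; Δ=(41.5384−4.7348)/(255.6000−153.0000)=0.3587; B=V−Δ·S=-45.5889
Root portfolio cost Δ·180+B reproduces V0=18.9788.

(0,0): Delta=0.3587 Bond=-45.5889
(1,0): Delta=0.1362 Bond=-16.0982
(1,1): Delta=0.5292 Bond=-93.7314
(2,0): Delta=0.0000 Bond=0.0000
(2,1): Delta=0.2405 Bond=-40.3742
(2,2): Delta=0.7505 Bond=-183.3993
(3,0): Delta=0.0000 Bond=0.0000
(3,1): Delta=0.0000 Bond=0.0000
(3,2): Delta=0.4248 Bond=-101.2585
(3,3): Delta=1.0000 Bond=-330.3545
V0=18.9788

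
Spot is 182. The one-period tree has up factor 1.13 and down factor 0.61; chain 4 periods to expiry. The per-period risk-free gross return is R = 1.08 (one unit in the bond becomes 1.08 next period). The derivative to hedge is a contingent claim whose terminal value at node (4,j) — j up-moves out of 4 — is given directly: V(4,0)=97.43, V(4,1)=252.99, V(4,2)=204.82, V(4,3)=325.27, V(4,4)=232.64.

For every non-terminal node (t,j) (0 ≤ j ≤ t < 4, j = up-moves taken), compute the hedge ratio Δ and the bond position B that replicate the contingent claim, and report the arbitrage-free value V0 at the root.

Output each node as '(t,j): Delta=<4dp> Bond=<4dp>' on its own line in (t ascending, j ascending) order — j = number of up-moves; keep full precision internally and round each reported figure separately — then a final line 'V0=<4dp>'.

The replicating-portfolio and risk-neutral prices coincide; use p* = (1.08−0.61)/(1.13−0.61) = 0.9038 for the latter.
Terminal payoffs: V(4,0)=97.4300, V(4,1)=252.9900, V(4,2)=204.8200, V(4,3)=325.2700, V(4,4)=232.6400
(3,0): S=41.3105. Δ = (V_up−V_dn)/(S_up−S_dn) = (252.9900−97.4300)/(46.6809−25.1994) = 7.2416. V = [p*·252.9900 + (1−p*)·97.4300]/1.08 = 220.4003. B = V − Δ·S = -78.7536.
(3,1): S=76.5261. Δ = (V_up−V_dn)/(S_up−S_dn) = (204.8200−252.9900)/(86.4745−46.6809) = -1.2105. V = [p*·204.8200 + (1−p*)·252.9900]/1.08 = 193.9368. B = V − Δ·S = 286.5714.
(3,2): S=141.7614. Δ = (V_up−V_dn)/(S_up−S_dn) = (325.2700−204.8200)/(160.1904−86.4745) = 1.6340. V = [p*·325.2700 + (1−p*)·204.8200]/1.08 = 290.4521. B = V − Δ·S = 58.8175.
(3,3): S=262.6073. Δ = (V_up−V_dn)/(S_up−S_dn) = (232.6400−325.2700)/(296.7462−160.1904) = -0.6783. V = [p*·232.6400 + (1−p*)·325.2700]/1.08 = 223.6544. B = V − Δ·S = 401.7890.
(2,0): S=67.7222. Δ = (V_up−V_dn)/(S_up−S_dn) = (193.9368−220.4003)/(76.5261−41.3105) = -0.7515. V = [p*·193.9368 + (1−p*)·220.4003]/1.08 = 181.9272. B = V − Δ·S = 232.8185.
(2,1): S=125.4526. Δ = (V_up−V_dn)/(S_up−S_dn) = (290.4521−193.9368)/(141.7614−76.5261) = 1.4795. V = [p*·290.4521 + (1−p*)·193.9368]/1.08 = 260.3442. B = V − Δ·S = 74.7379.
(2,2): S=232.3958. Δ = (V_up−V_dn)/(S_up−S_dn) = (223.6544−290.4521)/(262.6073−141.7614) = -0.5528. V = [p*·223.6544 + (1−p*)·290.4521]/1.08 = 213.0345. B = V − Δ·S = 341.4916.
(1,0): S=111.0200. Δ = (V_up−V_dn)/(S_up−S_dn) = (260.3442−181.9272)/(125.4526−67.7222) = 1.3583. V = [p*·260.3442 + (1−p*)·181.9272]/1.08 = 234.0779. B = V − Δ·S = 83.2759.
(1,1): S=205.6600. Δ = (V_up−V_dn)/(S_up−S_dn) = (213.0345−260.3442)/(232.3958−125.4526) = -0.4424. V = [p*·213.0345 + (1−p*)·260.3442]/1.08 = 201.4662. B = V − Δ·S = 292.4465.
(0,0): S=182.0000. Δ = (V_up−V_dn)/(S_up−S_dn) = (201.4662−234.0779)/(205.6600−111.0200) = -0.3446. V = [p*·201.4662 + (1−p*)·234.0779]/1.08 = 189.4462. B = V − Δ·S = 252.1611.
Check: Δ(0,0)·S0 + B(0,0) = 189.4462 = V0.

(0,0): Delta=-0.3446 Bond=252.1611
(1,0): Delta=1.3583 Bond=83.2759
(1,1): Delta=-0.4424 Bond=292.4465
(2,0): Delta=-0.7515 Bond=232.8185
(2,1): Delta=1.4795 Bond=74.7379
(2,2): Delta=-0.5528 Bond=341.4916
(3,0): Delta=7.2416 Bond=-78.7536
(3,1): Delta=-1.2105 Bond=286.5714
(3,2): Delta=1.6340 Bond=58.8175
(3,3): Delta=-0.6783 Bond=401.7890
V0=189.4462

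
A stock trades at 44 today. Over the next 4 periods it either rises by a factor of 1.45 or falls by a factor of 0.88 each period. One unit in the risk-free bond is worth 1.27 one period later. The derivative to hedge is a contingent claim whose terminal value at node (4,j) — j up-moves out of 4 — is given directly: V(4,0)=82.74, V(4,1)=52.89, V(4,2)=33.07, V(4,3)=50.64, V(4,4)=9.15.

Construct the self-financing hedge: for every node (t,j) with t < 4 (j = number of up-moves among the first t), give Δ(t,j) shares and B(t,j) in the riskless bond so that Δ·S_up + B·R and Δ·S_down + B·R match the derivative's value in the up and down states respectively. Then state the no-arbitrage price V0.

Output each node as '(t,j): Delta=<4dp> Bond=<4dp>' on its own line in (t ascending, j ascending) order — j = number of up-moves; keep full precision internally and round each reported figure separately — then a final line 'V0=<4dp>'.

(0,0): Delta=-0.2043 Bond=23.2643
(1,0): Delta=-0.0932 Bond=25.2433
(1,1): Delta=-0.2354 Bond=31.5313
(2,0): Delta=-0.9320 Bond=60.6396
(2,1): Delta=0.1418 Bond=18.8680
(2,2): Delta=-0.3411 Bond=49.8187
(3,0): Delta=-1.7465 Bond=101.4364
(3,1): Delta=-0.7038 Bond=65.7396
(3,2): Delta=0.3786 Bond=4.6806
(3,3): Delta=-0.5426 Bond=90.3108
V0=14.2762

Risk-neutral probability p* = (R−d)/(u−d) = (1.27−0.88)/(1.45−0.88) = 0.6842.
Terminal payoffs: V(4,0)=82.7400, V(4,1)=52.8900, V(4,2)=33.0700, V(4,3)=50.6400, V(4,4)=9.1500
Node (3,0) S=29.9848: V=(p*·52.8900+(1−p*)·82.7400)/1.27=49.0680; Δ=(52.8900−82.7400)/(43.4779−26.3866)=-1.7465; B=V−Δ·S=101.4364
Node (3,1) S=49.4067: V=(p*·33.0700+(1−p*)·52.8900)/1.27=30.9677; Δ=(33.0700−52.8900)/(71.6397−43.4779)=-0.7038; B=V−Δ·S=65.7396
Node (3,2) S=81.4088: V=(p*·50.6400+(1−p*)·33.0700)/1.27=35.5052; Δ=(50.6400−33.0700)/(118.0428−71.6397)=0.3786; B=V−Δ·S=4.6806
Node (3,3) S=134.1395: V=(p*·9.1500+(1−p*)·50.6400)/1.27=17.5213; Δ=(9.1500−50.6400)/(194.5023−118.0428)=-0.5426; B=V−Δ·S=90.3108
Node (2,0) S=34.0736: V=(p*·30.9677+(1−p*)·49.0680)/1.27=28.8847; Δ=(30.9677−49.0680)/(49.4067−29.9848)=-0.9320; B=V−Δ·S=60.6396
Node (2,1) S=56.1440: V=(p*·35.5052+(1−p*)·30.9677)/1.27=26.8286; Δ=(35.5052−30.9677)/(81.4088−49.4067)=0.1418; B=V−Δ·S=18.8680
Node (2,2) S=92.5100: V=(p*·17.5213+(1−p*)·35.5052)/1.27=18.2681; Δ=(17.5213−35.5052)/(134.1395−81.4088)=-0.3411; B=V−Δ·S=49.8187
Node (1,0) S=38.7200: V=(p*·26.8286+(1−p*)·28.8847)/1.27=21.6361; Δ=(26.8286−28.8847)/(56.1440−34.0736)=-0.0932; B=V−Δ·S=25.2433
Node (1,1) S=63.8000: V=(p*·18.2681+(1−p*)·26.8286)/1.27=16.5129; Δ=(18.2681−26.8286)/(92.5100−56.1440)=-0.2354; B=V−Δ·S=31.5313
Node (0,0) S=44.0000: V=(p*·16.5129+(1−p*)·21.6361)/1.27=14.2762; Δ=(16.5129−21.6361)/(63.8000−38.7200)=-0.2043; B=V−Δ·S=23.2643
Each (Δ,B) replicates both successor values, so the strategy is self-financing and V0 is arbitrage-free.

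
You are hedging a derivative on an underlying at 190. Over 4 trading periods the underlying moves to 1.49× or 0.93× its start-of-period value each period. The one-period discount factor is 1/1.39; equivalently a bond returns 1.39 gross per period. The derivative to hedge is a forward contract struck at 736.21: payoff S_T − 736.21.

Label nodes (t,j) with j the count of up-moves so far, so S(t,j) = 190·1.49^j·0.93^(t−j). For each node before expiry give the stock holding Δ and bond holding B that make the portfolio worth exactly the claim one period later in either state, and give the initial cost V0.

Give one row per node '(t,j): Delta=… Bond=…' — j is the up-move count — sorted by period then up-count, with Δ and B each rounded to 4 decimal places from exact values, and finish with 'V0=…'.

Risk-neutral probability p* = (R−d)/(u−d) = (1.39−0.93)/(1.49−0.93) = 0.8214.
At expiry t=4: V(4,0)=-594.0801, V(4,1)=-508.4965, V(4,2)=-371.3787, V(4,3)=-151.6954, V(4,4)=200.2704
  t=3,j=0: stock 152.8278 → up 227.7135 (V=-508.4965), down 142.1299 (V=-594.0801). Price -376.8197; hedge Δ=1.0000, bond B=-529.6475.
  t=3,j=1: stock 244.8532 → up 364.8313 (V=-371.3787), down 227.7135 (V=-508.4965). Price -284.7943; hedge Δ=1.0000, bond B=-529.6475.
  t=3,j=2: stock 392.2917 → up 584.5146 (V=-151.6954), down 364.8313 (V=-371.3787). Price -137.3558; hedge Δ=1.0000, bond B=-529.6475.
  t=3,j=3: stock 628.5103 → up 936.4804 (V=200.2704), down 584.5146 (V=-151.6954). Price 98.8628; hedge Δ=1.0000, bond B=-529.6475.
  t=2,j=0: stock 164.3310 → up 244.8532 (V=-284.7943), down 152.8278 (V=-376.8197). Price -216.7104; hedge Δ=1.0000, bond B=-381.0414.
  t=2,j=1: stock 263.2830 → up 392.2917 (V=-137.3558), down 244.8532 (V=-284.7943). Price -117.7584; hedge Δ=1.0000, bond B=-381.0414.
  t=2,j=2: stock 421.8190 → up 628.5103 (V=98.8628), down 392.2917 (V=-137.3558). Price 40.7776; hedge Δ=1.0000, bond B=-381.0414.
  t=1,j=0: stock 176.7000 → up 263.2830 (V=-117.7584), down 164.3310 (V=-216.7104). Price -97.4305; hedge Δ=1.0000, bond B=-274.1305.
  t=1,j=1: stock 283.1000 → up 421.8190 (V=40.7776), down 263.2830 (V=-117.7584). Price 8.9695; hedge Δ=1.0000, bond B=-274.1305.
  t=0,j=0: stock 190.0000 → up 283.1000 (V=8.9695), down 176.7000 (V=-97.4305). Price -7.2162; hedge Δ=1.0000, bond B=-197.2162.
The time-0 hedge costs -7.2162, which is the no-arbitrage price.

(0,0): Delta=1.0000 Bond=-197.2162
(1,0): Delta=1.0000 Bond=-274.1305
(1,1): Delta=1.0000 Bond=-274.1305
(2,0): Delta=1.0000 Bond=-381.0414
(2,1): Delta=1.0000 Bond=-381.0414
(2,2): Delta=1.0000 Bond=-381.0414
(3,0): Delta=1.0000 Bond=-529.6475
(3,1): Delta=1.0000 Bond=-529.6475
(3,2): Delta=1.0000 Bond=-529.6475
(3,3): Delta=1.0000 Bond=-529.6475
V0=-7.2162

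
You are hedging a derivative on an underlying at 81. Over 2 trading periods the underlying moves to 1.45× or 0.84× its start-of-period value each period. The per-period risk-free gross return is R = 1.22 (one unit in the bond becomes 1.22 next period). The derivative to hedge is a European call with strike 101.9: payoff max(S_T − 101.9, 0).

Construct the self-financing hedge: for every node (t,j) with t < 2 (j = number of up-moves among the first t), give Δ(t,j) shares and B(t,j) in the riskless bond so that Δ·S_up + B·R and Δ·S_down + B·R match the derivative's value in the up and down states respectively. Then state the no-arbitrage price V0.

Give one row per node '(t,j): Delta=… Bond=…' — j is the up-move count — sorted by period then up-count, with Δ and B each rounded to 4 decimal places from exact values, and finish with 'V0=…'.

(0,0): Delta=0.7069 Bond=-39.4235
(1,0): Delta=0.0000 Bond=0.0000
(1,1): Delta=0.9547 Bond=-77.2079
V0=17.8345

The replicating-portfolio and risk-neutral prices coincide; use p* = (1.22−0.84)/(1.45−0.84) = 0.6230 for the latter.
Payoff layer (t=2): V(2,0)=0.0000, V(2,1)=0.0000, V(2,2)=68.4025
Node (1,0) S=68.0400: V=(p*·0.0000+(1−p*)·0.0000)/1.22=0.0000; Δ=(0.0000−0.0000)/(98.6580−57.1536)=0.0000; B=V−Δ·S=0.0000
Node (1,1) S=117.4500: V=(p*·68.4025+(1−p*)·0.0000)/1.22=34.9274; Δ=(68.4025−0.0000)/(170.3025−98.6580)=0.9547; B=V−Δ·S=-77.2079
Node (0,0) S=81.0000: V=(p*·34.9274+(1−p*)·0.0000)/1.22=17.8345; Δ=(34.9274−0.0000)/(117.4500−68.0400)=0.7069; B=V−Δ·S=-39.4235
Root portfolio cost Δ·81+B reproduces V0=17.8345.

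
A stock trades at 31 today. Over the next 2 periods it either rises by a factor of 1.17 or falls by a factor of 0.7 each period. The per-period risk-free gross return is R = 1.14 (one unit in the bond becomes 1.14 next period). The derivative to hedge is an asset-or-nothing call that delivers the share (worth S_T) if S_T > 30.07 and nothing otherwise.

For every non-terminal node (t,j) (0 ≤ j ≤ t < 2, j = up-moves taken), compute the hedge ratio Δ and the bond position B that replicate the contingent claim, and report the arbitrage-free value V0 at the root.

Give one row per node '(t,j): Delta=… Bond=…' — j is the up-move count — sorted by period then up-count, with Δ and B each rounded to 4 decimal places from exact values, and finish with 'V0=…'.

Risk-neutral probability p* = (R−d)/(u−d) = (1.14−0.7)/(1.17−0.7) = 0.9362.
At expiry t=2: V(2,0)=0.0000, V(2,1)=0.0000, V(2,2)=42.4359
Node (1,0) S=21.7000: V=(p*·0.0000+(1−p*)·0.0000)/1.14=0.0000; Δ=(0.0000−0.0000)/(25.3890−15.1900)=0.0000; B=V−Δ·S=0.0000
Node (1,1) S=36.2700: V=(p*·42.4359+(1−p*)·0.0000)/1.14=34.8484; Δ=(42.4359−0.0000)/(42.4359−25.3890)=2.4894; B=V−Δ·S=-55.4407
Node (0,0) S=31.0000: V=(p*·34.8484+(1−p*)·0.0000)/1.14=28.6176; Δ=(34.8484−0.0000)/(36.2700−21.7000)=2.3918; B=V−Δ·S=-45.5280
The time-0 hedge costs 28.6176, which is the no-arbitrage price.

(0,0): Delta=2.3918 Bond=-45.5280
(1,0): Delta=0.0000 Bond=0.0000
(1,1): Delta=2.4894 Bond=-55.4407
V0=28.6176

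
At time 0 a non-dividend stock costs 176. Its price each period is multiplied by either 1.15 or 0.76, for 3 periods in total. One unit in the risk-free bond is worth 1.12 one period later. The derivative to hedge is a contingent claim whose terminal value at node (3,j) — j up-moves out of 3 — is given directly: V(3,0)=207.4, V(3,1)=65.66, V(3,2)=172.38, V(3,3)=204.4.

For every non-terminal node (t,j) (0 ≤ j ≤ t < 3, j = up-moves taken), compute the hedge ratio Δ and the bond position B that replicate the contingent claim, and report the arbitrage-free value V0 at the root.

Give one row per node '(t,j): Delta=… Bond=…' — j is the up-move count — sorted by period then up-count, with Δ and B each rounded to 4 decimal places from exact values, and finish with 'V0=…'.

Since d<R<u, set p* = (R−d)/(u−d) = 0.9231; price each node as the discounted p*-expectation of its children.
At expiry t=3: V(3,0)=207.4000, V(3,1)=65.6600, V(3,2)=172.3800, V(3,3)=204.4000
Node (2,0) S=101.6576: V=(p*·65.6600+(1−p*)·207.4000)/1.12=68.3599; Δ=(65.6600−207.4000)/(116.9062−77.2598)=-3.5751; B=V−Δ·S=431.7958
Node (2,1) S=153.8240: V=(p*·172.3800+(1−p*)·65.6600)/1.12=146.5810; Δ=(172.3800−65.6600)/(176.8976−116.9062)=1.7789; B=V−Δ·S=-127.0600
Node (2,2) S=232.7600: V=(p*·204.4000+(1−p*)·172.3800)/1.12=180.3008; Δ=(204.4000−172.3800)/(267.6740−176.8976)=0.3527; B=V−Δ·S=98.1983
Node (1,0) S=133.7600: V=(p*·146.5810+(1−p*)·68.3599)/1.12=125.5036; Δ=(146.5810−68.3599)/(153.8240−101.6576)=1.4995; B=V−Δ·S=-75.0635
Node (1,1) S=202.4000: V=(p*·180.3008+(1−p*)·146.5810)/1.12=158.6670; Δ=(180.3008−146.5810)/(232.7600−153.8240)=0.4272; B=V−Δ·S=72.2060
Node (0,0) S=176.0000: V=(p*·158.6670+(1−p*)·125.5036)/1.12=139.3892; Δ=(158.6670−125.5036)/(202.4000−133.7600)=0.4831; B=V−Δ·S=54.3550
Root portfolio cost Δ·176+B reproduces V0=139.3892.

(0,0): Delta=0.4831 Bond=54.3550
(1,0): Delta=1.4995 Bond=-75.0635
(1,1): Delta=0.4272 Bond=72.2060
(2,0): Delta=-3.5751 Bond=431.7958
(2,1): Delta=1.7789 Bond=-127.0600
(2,2): Delta=0.3527 Bond=98.1983
V0=139.3892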